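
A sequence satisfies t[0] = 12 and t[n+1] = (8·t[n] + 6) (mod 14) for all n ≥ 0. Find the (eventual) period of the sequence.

t[0] = 12; t[1] = 4; t[2] = 10; t[3] = 2; t[4] = 8; t[5] = 0; t[6] = 6; t[7] = 12.
Since t[7] = t[0] = 12, the sequence is periodic with period 7.

7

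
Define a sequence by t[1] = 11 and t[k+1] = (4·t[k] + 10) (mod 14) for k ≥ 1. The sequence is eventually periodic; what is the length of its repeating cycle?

3

Computing terms: t[1] = 11, t[2] = 12, t[3] = 2, t[4] = 4, t[5] = 12.
Since t[5] = t[2] = 12, the sequence is eventually periodic: after a pre-period of length 1 it cycles with period 3.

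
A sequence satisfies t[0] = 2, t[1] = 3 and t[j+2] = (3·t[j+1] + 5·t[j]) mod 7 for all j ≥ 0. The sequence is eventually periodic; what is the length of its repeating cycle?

We have t[0] = 2, t[1] = 3, t[2] = 5, t[3] = 2, t[4] = 3.
Since (t[3], t[4]) = (t[0], t[1]) = (2, 3) (two consecutive terms determine the rest), the sequence is periodic with period 3.

3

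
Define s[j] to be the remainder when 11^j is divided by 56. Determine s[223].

Computing terms: s[1] = 11, s[2] = 9, s[3] = 43, s[4] = 25, s[5] = 51, s[6] = 1, s[7] = 11.
The sequence repeats with period 6.
(223 - 1) mod 6 = 0, so s[223] = s[1] = 11.

11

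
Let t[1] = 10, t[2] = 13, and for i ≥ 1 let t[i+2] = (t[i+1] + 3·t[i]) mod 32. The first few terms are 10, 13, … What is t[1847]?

Listing terms: t[1] = 10,  t[2] = 13,  t[3] = 11,  t[4] = 18,  t[5] = 19,  t[6] = 9,  t[7] = 2,  t[8] = 29,  t[9] = 3,  t[10] = 26,  t[11] = 3,  t[12] = 17,  t[13] = 26,  t[14] = 13,  t[15] = 27,  t[16] = 2,  t[17] = 19,  t[18] = 25,  t[19] = 18,  t[20] = 29,  t[21] = 19,  t[22] = 10,  t[23] = 3,  t[24] = 1,  t[25] = 10,  t[26] = 13.
Since (t[25], t[26]) = (t[1], t[2]) = (10, 13) (two consecutive terms determine the rest), the sequence is periodic with period 24.
(1847 - 1) mod 24 = 22, so t[1847] = t[23] = 3.

3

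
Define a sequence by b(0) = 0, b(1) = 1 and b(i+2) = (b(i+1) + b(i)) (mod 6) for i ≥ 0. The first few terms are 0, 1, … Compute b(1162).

1

b(0) = 0, b(1) = 1, b(2) = 1, b(3) = 2, b(4) = 3, b(5) = 5, b(6) = 2, b(7) = 1, b(8) = 3, b(9) = 4, b(10) = 1, b(11) = 5, b(12) = 0, b(13) = 5, b(14) = 5, b(15) = 4, b(16) = 3, b(17) = 1, b(18) = 4, b(19) = 5, b(20) = 3, b(21) = 2, b(22) = 5, b(23) = 1, b(24) = 0, b(25) = 1.
The sequence repeats with period 24.
So b(1162) = b(0 + ((1162-0) mod 24)) = b(10) = 1.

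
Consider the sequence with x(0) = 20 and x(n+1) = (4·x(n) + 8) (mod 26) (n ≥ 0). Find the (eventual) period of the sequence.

6

We have x(0) = 20; x(1) = 10; x(2) = 22; x(3) = 18; x(4) = 2; x(5) = 16; x(6) = 20.
Since x(6) = x(0) = 20, the sequence is periodic with period 6.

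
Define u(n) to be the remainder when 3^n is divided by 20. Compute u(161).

3

u(1) = 3; u(2) = 9; u(3) = 7; u(4) = 1; u(5) = 3.
Since u(5) = u(1) = 3, the sequence is periodic with period 4.
(161 - 1) mod 4 = 0, so u(161) = u(1) = 3.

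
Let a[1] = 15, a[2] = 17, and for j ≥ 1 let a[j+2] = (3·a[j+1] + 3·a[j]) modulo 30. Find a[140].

9

a[1] = 15, a[2] = 17, a[3] = 6, a[4] = 9, a[5] = 15, a[6] = 12, a[7] = 21, a[8] = 9, a[9] = 0, a[10] = 27, a[11] = 21, a[12] = 24, a[13] = 15, a[14] = 27, a[15] = 6, a[16] = 9.
Since (a[15], a[16]) = (a[3], a[4]) = (6, 9) (two consecutive terms determine the rest), the sequence is eventually periodic: after a pre-period of length 2 it cycles with period 12.
For j ≥ 3, a[j] depends only on (j - 3) mod 12. (140 - 3) mod 12 = 5, so a[140] = a[8] = 9.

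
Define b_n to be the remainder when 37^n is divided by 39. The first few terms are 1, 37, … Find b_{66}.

Listing terms: b_0 = 1, b_1 = 37, b_2 = 4, b_3 = 31, b_4 = 16, b_5 = 7, b_6 = 25, b_7 = 28, b_8 = 22, b_9 = 34, b_{10} = 10, b_{11} = 19, b_{12} = 1.
The sequence repeats with period 12.
So b_{66} = b_{0 + ((66-0) mod 12)} = b_6 = 25.

25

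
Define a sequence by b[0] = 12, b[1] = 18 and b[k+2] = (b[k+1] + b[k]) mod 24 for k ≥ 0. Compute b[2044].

6

b[0] = 12; b[1] = 18; b[2] = 6; b[3] = 0; b[4] = 6; b[5] = 6; b[6] = 12; b[7] = 18.
Since (b[6], b[7]) = (b[0], b[1]) = (12, 18) (two consecutive terms determine the rest), the sequence is periodic with period 6.
(2044 - 0) mod 6 = 4, so b[2044] = b[4] = 6.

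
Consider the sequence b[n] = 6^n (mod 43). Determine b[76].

6

b[1] = 6; b[2] = 36; b[3] = 1; b[4] = 6.
The sequence repeats with period 3.
(76 - 1) mod 3 = 0, so b[76] = b[1] = 6.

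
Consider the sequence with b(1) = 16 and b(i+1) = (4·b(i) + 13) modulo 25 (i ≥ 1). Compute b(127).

Computing terms: b(1) = 16, b(2) = 2, b(3) = 21, b(4) = 22, b(5) = 1, b(6) = 17, b(7) = 6, b(8) = 12, b(9) = 11, b(10) = 7, b(11) = 16.
Since b(11) = b(1) = 16, the sequence is periodic with period 10.
(127 - 1) mod 10 = 6, so b(127) = b(7) = 6.

6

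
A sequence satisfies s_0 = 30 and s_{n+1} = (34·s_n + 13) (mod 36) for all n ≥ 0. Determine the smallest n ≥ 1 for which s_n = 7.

10

s_0 = 30; s_1 = 25; s_2 = 35; s_3 = 15; s_4 = 19; s_5 = 11; s_6 = 27; s_7 = 31; s_8 = 23; s_9 = 3; s_{10} = 7; s_{11} = 35.
Since s_{11} = s_2 = 35, the sequence is eventually periodic: after a pre-period of length 2 it cycles with period 9.
The value 7 first appears (with n ≥ 1) at s_{10}.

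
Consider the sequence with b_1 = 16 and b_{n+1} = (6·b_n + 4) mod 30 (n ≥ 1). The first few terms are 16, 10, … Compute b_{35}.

Listing terms: b_1 = 16,  b_2 = 10,  b_3 = 4,  b_4 = 28,  b_5 = 22,  b_6 = 16.
The sequence repeats with period 5.
(35 - 1) mod 5 = 4, so b_{35} = b_5 = 22.

22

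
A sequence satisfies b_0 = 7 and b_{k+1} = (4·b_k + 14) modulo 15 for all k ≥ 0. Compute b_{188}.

2

We have b_0 = 7; b_1 = 12; b_2 = 2; b_3 = 7.
The sequence repeats with period 3.
So b_{188} = b_{0 + ((188-0) mod 3)} = b_2 = 2.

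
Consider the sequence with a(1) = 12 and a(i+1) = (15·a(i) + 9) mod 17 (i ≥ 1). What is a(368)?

We have a(1) = 12; a(2) = 2; a(3) = 5; a(4) = 16; a(5) = 11; a(6) = 4; a(7) = 1; a(8) = 7; a(9) = 12.
Since a(9) = a(1) = 12, the sequence is periodic with period 8.
So a(368) = a(1 + ((368-1) mod 8)) = a(8) = 7.

7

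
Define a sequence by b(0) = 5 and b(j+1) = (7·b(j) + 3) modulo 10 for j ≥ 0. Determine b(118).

Listing terms: b(0) = 5,  b(1) = 8,  b(2) = 9,  b(3) = 6,  b(4) = 5.
The sequence repeats with period 4.
(118 - 0) mod 4 = 2, so b(118) = b(2) = 9.

9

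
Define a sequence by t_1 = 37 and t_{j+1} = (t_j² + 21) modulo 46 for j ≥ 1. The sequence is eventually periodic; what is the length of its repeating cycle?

10

We have t_1 = 37; t_2 = 10; t_3 = 29; t_4 = 34; t_5 = 27; t_6 = 14; t_7 = 33; t_8 = 6; t_9 = 11; t_{10} = 4; t_{11} = 37.
The sequence repeats with period 10.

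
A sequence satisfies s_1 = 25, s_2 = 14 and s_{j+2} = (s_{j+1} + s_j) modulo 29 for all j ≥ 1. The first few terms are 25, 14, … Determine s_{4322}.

15

Computing terms: s_1 = 25,  s_2 = 14,  s_3 = 10,  s_4 = 24,  s_5 = 5,  s_6 = 0,  s_7 = 5,  s_8 = 5,  s_9 = 10,  s_{10} = 15,  s_{11} = 25,  s_{12} = 11,  s_{13} = 7,  s_{14} = 18,  s_{15} = 25,  s_{16} = 14.
Since (s_{15}, s_{16}) = (s_1, s_2) = (25, 14) (two consecutive terms determine the rest), the sequence is periodic with period 14.
(4322 - 1) mod 14 = 9, so s_{4322} = s_{10} = 15.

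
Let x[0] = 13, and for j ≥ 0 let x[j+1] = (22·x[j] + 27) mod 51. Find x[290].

x[0] = 13,  x[1] = 7,  x[2] = 28,  x[3] = 31,  x[4] = 46,  x[5] = 19,  x[6] = 37,  x[7] = 25,  x[8] = 16,  x[9] = 22,  x[10] = 1,  x[11] = 49,  x[12] = 34,  x[13] = 10,  x[14] = 43,  x[15] = 4,  x[16] = 13.
Since x[16] = x[0] = 13, the sequence is periodic with period 16.
So x[290] = x[0 + ((290-0) mod 16)] = x[2] = 28.

28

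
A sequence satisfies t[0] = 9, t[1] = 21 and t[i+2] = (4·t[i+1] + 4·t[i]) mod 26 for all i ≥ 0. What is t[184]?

14

t[0] = 9; t[1] = 21; t[2] = 16; t[3] = 18; t[4] = 6; t[5] = 18; t[6] = 18; t[7] = 14; t[8] = 24; t[9] = 22; t[10] = 2; t[11] = 18; t[12] = 2; t[13] = 2; t[14] = 16; t[15] = 20; t[16] = 14; t[17] = 6; t[18] = 2; t[19] = 6; t[20] = 6; t[21] = 22; t[22] = 8; t[23] = 16; t[24] = 18.
Since (t[23], t[24]) = (t[2], t[3]) = (16, 18) (two consecutive terms determine the rest), the sequence is eventually periodic: after a pre-period of length 2 it cycles with period 21.
For i ≥ 2, t[i] depends only on (i - 2) mod 21. (184 - 2) mod 21 = 14, so t[184] = t[16] = 14.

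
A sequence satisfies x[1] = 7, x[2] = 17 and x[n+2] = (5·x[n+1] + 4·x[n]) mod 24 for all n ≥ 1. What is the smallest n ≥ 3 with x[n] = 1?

Listing terms: x[1] = 7, x[2] = 17, x[3] = 17, x[4] = 9, x[5] = 17, x[6] = 1, x[7] = 1, x[8] = 9, x[9] = 1, x[10] = 17, x[11] = 17.
Since (x[10], x[11]) = (x[2], x[3]) = (17, 17) (two consecutive terms determine the rest), the sequence is eventually periodic: after a pre-period of length 1 it cycles with period 8.
The value 1 first appears (with n ≥ 3) at x[6].

6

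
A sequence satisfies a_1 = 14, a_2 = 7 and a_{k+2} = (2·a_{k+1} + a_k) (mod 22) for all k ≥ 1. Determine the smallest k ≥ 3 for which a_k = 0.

a_1 = 14; a_2 = 7; a_3 = 6; a_4 = 19; a_5 = 0; a_6 = 19; a_7 = 16; a_8 = 7; a_9 = 8; a_{10} = 1; a_{11} = 10; a_{12} = 21; a_{13} = 8; a_{14} = 15; a_{15} = 16; a_{16} = 3; a_{17} = 0; a_{18} = 3; a_{19} = 6; a_{20} = 15; a_{21} = 14; a_{22} = 21; a_{23} = 12; a_{24} = 1; a_{25} = 14; a_{26} = 7.
Since (a_{25}, a_{26}) = (a_1, a_2) = (14, 7) (two consecutive terms determine the rest), the sequence is periodic with period 24.
The value 0 first appears (with k ≥ 3) at a_5.

5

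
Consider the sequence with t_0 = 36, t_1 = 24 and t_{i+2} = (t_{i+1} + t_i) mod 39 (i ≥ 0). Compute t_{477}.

24

Listing terms: t_0 = 36,  t_1 = 24,  t_2 = 21,  t_3 = 6,  t_4 = 27,  t_5 = 33,  t_6 = 21,  t_7 = 15,  t_8 = 36,  t_9 = 12,  t_{10} = 9,  t_{11} = 21,  t_{12} = 30,  t_{13} = 12,  t_{14} = 3,  t_{15} = 15,  t_{16} = 18,  t_{17} = 33,  t_{18} = 12,  t_{19} = 6,  t_{20} = 18,  t_{21} = 24,  t_{22} = 3,  t_{23} = 27,  t_{24} = 30,  t_{25} = 18,  t_{26} = 9,  t_{27} = 27,  t_{28} = 36,  t_{29} = 24.
The sequence repeats with period 28.
So t_{477} = t_{0 + ((477-0) mod 28)} = t_1 = 24.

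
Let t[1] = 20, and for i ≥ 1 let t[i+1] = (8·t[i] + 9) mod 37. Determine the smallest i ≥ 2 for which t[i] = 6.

Listing terms: t[1] = 20; t[2] = 21; t[3] = 29; t[4] = 19; t[5] = 13; t[6] = 2; t[7] = 25; t[8] = 24; t[9] = 16; t[10] = 26; t[11] = 32; t[12] = 6; t[13] = 20.
The sequence repeats with period 12.
The value 6 first appears (with i ≥ 2) at t[12].

12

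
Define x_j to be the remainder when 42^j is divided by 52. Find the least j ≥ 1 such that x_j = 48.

Computing terms: x_0 = 1, x_1 = 42, x_2 = 48, x_3 = 40, x_4 = 16, x_5 = 48.
Since x_5 = x_2 = 48, the sequence is eventually periodic: after a pre-period of length 2 it cycles with period 3.
The value 48 first appears (with j ≥ 1) at x_2.

2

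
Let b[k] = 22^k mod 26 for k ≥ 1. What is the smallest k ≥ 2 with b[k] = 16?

Listing terms: b[1] = 22, b[2] = 16, b[3] = 14, b[4] = 22.
The sequence repeats with period 3.
The value 16 first appears (with k ≥ 2) at b[2].

2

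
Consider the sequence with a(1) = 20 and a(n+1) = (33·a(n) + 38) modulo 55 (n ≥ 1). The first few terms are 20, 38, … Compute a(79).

27

Computing terms: a(1) = 20; a(2) = 38; a(3) = 27; a(4) = 49; a(5) = 5; a(6) = 38.
Since a(6) = a(2) = 38, the sequence is eventually periodic: after a pre-period of length 1 it cycles with period 4.
For n ≥ 2, a(n) depends only on (n - 2) mod 4. (79 - 2) mod 4 = 1, so a(79) = a(3) = 27.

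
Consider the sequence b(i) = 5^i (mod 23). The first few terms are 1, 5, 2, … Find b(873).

19

Computing terms: b(0) = 1; b(1) = 5; b(2) = 2; b(3) = 10; b(4) = 4; b(5) = 20; b(6) = 8; b(7) = 17; b(8) = 16; b(9) = 11; b(10) = 9; b(11) = 22; b(12) = 18; b(13) = 21; b(14) = 13; b(15) = 19; b(16) = 3; b(17) = 15; b(18) = 6; b(19) = 7; b(20) = 12; b(21) = 14; b(22) = 1.
The sequence repeats with period 22.
So b(873) = b(0 + ((873-0) mod 22)) = b(15) = 19.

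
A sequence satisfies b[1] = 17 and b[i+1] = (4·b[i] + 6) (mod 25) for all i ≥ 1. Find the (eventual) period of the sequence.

Listing terms: b[1] = 17,  b[2] = 24,  b[3] = 2,  b[4] = 14,  b[5] = 12,  b[6] = 4,  b[7] = 22,  b[8] = 19,  b[9] = 7,  b[10] = 9,  b[11] = 17.
Since b[11] = b[1] = 17, the sequence is periodic with period 10.

10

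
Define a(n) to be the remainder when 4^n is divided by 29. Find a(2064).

7

Listing terms: a(1) = 4,  a(2) = 16,  a(3) = 6,  a(4) = 24,  a(5) = 9,  a(6) = 7,  a(7) = 28,  a(8) = 25,  a(9) = 13,  a(10) = 23,  a(11) = 5,  a(12) = 20,  a(13) = 22,  a(14) = 1,  a(15) = 4.
The sequence repeats with period 14.
So a(2064) = a(1 + ((2064-1) mod 14)) = a(6) = 7.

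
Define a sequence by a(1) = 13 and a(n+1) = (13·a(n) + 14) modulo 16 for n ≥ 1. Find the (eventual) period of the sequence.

8

Listing terms: a(1) = 13; a(2) = 7; a(3) = 9; a(4) = 3; a(5) = 5; a(6) = 15; a(7) = 1; a(8) = 11; a(9) = 13.
The sequence repeats with period 8.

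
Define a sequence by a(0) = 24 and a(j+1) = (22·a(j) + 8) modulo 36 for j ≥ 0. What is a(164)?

28

a(0) = 24; a(1) = 32; a(2) = 28; a(3) = 12; a(4) = 20; a(5) = 16; a(6) = 0; a(7) = 8; a(8) = 4; a(9) = 24.
Since a(9) = a(0) = 24, the sequence is periodic with period 9.
(164 - 0) mod 9 = 2, so a(164) = a(2) = 28.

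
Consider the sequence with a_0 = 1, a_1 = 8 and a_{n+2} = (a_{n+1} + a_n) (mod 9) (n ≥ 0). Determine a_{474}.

We have a_0 = 1, a_1 = 8, a_2 = 0, a_3 = 8, a_4 = 8, a_5 = 7, a_6 = 6, a_7 = 4, a_8 = 1, a_9 = 5, a_{10} = 6, a_{11} = 2, a_{12} = 8, a_{13} = 1, a_{14} = 0, a_{15} = 1, a_{16} = 1, a_{17} = 2, a_{18} = 3, a_{19} = 5, a_{20} = 8, a_{21} = 4, a_{22} = 3, a_{23} = 7, a_{24} = 1, a_{25} = 8.
The sequence repeats with period 24.
(474 - 0) mod 24 = 18, so a_{474} = a_{18} = 3.

3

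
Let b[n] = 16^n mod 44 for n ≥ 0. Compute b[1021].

16

We have b[0] = 1,  b[1] = 16,  b[2] = 36,  b[3] = 4,  b[4] = 20,  b[5] = 12,  b[6] = 16.
Since b[6] = b[1] = 16, the sequence is eventually periodic: after a pre-period of length 1 it cycles with period 5.
For n ≥ 1, b[n] depends only on (n - 1) mod 5. (1021 - 1) mod 5 = 0, so b[1021] = b[1] = 16.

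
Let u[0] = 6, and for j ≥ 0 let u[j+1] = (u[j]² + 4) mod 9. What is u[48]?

8

Computing terms: u[0] = 6,  u[1] = 4,  u[2] = 2,  u[3] = 8,  u[4] = 5,  u[5] = 2.
Since u[5] = u[2] = 2, the sequence is eventually periodic: after a pre-period of length 2 it cycles with period 3.
For j ≥ 2, u[j] depends only on (j - 2) mod 3. (48 - 2) mod 3 = 1, so u[48] = u[3] = 8.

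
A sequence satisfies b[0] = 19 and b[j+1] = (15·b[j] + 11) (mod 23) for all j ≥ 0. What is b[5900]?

1

Computing terms: b[0] = 19, b[1] = 20, b[2] = 12, b[3] = 7, b[4] = 1, b[5] = 3, b[6] = 10, b[7] = 0, b[8] = 11, b[9] = 15, b[10] = 6, b[11] = 9, b[12] = 8, b[13] = 16, b[14] = 21, b[15] = 4, b[16] = 2, b[17] = 18, b[18] = 5, b[19] = 17, b[20] = 13, b[21] = 22, b[22] = 19.
The sequence repeats with period 22.
(5900 - 0) mod 22 = 4, so b[5900] = b[4] = 1.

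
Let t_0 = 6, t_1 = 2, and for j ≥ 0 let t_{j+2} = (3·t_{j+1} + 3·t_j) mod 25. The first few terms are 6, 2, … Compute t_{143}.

3

Computing terms: t_0 = 6; t_1 = 2; t_2 = 24; t_3 = 3; t_4 = 6; t_5 = 2.
The sequence repeats with period 4.
So t_{143} = t_{0 + ((143-0) mod 4)} = t_3 = 3.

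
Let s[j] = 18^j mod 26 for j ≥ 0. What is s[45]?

Computing terms: s[0] = 1; s[1] = 18; s[2] = 12; s[3] = 8; s[4] = 14; s[5] = 18.
Since s[5] = s[1] = 18, the sequence is eventually periodic: after a pre-period of length 1 it cycles with period 4.
For j ≥ 1, s[j] depends only on (j - 1) mod 4. (45 - 1) mod 4 = 0, so s[45] = s[1] = 18.

18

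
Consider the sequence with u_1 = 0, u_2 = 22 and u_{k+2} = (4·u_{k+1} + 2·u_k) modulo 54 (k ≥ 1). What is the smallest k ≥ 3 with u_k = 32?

Listing terms: u_1 = 0,  u_2 = 22,  u_3 = 34,  u_4 = 18,  u_5 = 32,  u_6 = 2,  u_7 = 18,  u_8 = 22,  u_9 = 16,  u_{10} = 0,  u_{11} = 32,  u_{12} = 20,  u_{13} = 36,  u_{14} = 22,  u_{15} = 52,  u_{16} = 36,  u_{17} = 32,  u_{18} = 38,  u_{19} = 0,  u_{20} = 22.
Since (u_{19}, u_{20}) = (u_1, u_2) = (0, 22) (two consecutive terms determine the rest), the sequence is periodic with period 18.
The value 32 first appears (with k ≥ 3) at u_5.

5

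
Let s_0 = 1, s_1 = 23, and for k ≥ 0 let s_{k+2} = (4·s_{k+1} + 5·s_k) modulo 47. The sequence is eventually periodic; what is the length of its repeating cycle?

46

We have s_0 = 1,  s_1 = 23,  s_2 = 3,  s_3 = 33,  s_4 = 6,  s_5 = 1,  s_6 = 34,  s_7 = 0,  s_8 = 29,  s_9 = 22,  s_{10} = 45,  s_{11} = 8,  s_{12} = 22,  s_{13} = 34,  s_{14} = 11,  s_{15} = 26,  s_{16} = 18,  s_{17} = 14,  s_{18} = 5,  s_{19} = 43,  s_{20} = 9,  s_{21} = 16,  s_{22} = 15,  s_{23} = 46,  s_{24} = 24,  s_{25} = 44,  s_{26} = 14,  s_{27} = 41,  s_{28} = 46,  s_{29} = 13,  s_{30} = 0,  s_{31} = 18,  s_{32} = 25,  s_{33} = 2,  s_{34} = 39,  s_{35} = 25,  s_{36} = 13,  s_{37} = 36,  s_{38} = 21,  s_{39} = 29,  s_{40} = 33,  s_{41} = 42,  s_{42} = 4,  s_{43} = 38,  s_{44} = 31,  s_{45} = 32,  s_{46} = 1,  s_{47} = 23.
The sequence repeats with period 46.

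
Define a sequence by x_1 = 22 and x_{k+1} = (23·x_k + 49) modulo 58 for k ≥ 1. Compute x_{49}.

x_1 = 22,  x_2 = 33,  x_3 = 54,  x_4 = 15,  x_5 = 46,  x_6 = 5,  x_7 = 48,  x_8 = 51,  x_9 = 4,  x_{10} = 25,  x_{11} = 44,  x_{12} = 17,  x_{13} = 34,  x_{14} = 19,  x_{15} = 22.
The sequence repeats with period 14.
(49 - 1) mod 14 = 6, so x_{49} = x_7 = 48.

48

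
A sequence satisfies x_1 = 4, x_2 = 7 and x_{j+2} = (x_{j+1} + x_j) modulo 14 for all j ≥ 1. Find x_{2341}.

Computing terms: x_1 = 4; x_2 = 7; x_3 = 11; x_4 = 4; x_5 = 1; x_6 = 5; x_7 = 6; x_8 = 11; x_9 = 3; x_{10} = 0; x_{11} = 3; x_{12} = 3; x_{13} = 6; x_{14} = 9; x_{15} = 1; x_{16} = 10; x_{17} = 11; x_{18} = 7; x_{19} = 4; x_{20} = 11; x_{21} = 1; x_{22} = 12; x_{23} = 13; x_{24} = 11; x_{25} = 10; x_{26} = 7; x_{27} = 3; x_{28} = 10; x_{29} = 13; x_{30} = 9; x_{31} = 8; x_{32} = 3; x_{33} = 11; x_{34} = 0; x_{35} = 11; x_{36} = 11; x_{37} = 8; x_{38} = 5; x_{39} = 13; x_{40} = 4; x_{41} = 3; x_{42} = 7; x_{43} = 10; x_{44} = 3; x_{45} = 13; x_{46} = 2; x_{47} = 1; x_{48} = 3; x_{49} = 4; x_{50} = 7.
Since (x_{49}, x_{50}) = (x_1, x_2) = (4, 7) (two consecutive terms determine the rest), the sequence is periodic with period 48.
So x_{2341} = x_{1 + ((2341-1) mod 48)} = x_{37} = 8.

8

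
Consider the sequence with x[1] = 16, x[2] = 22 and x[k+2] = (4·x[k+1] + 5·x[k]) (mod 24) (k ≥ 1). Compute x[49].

16

We have x[1] = 16; x[2] = 22; x[3] = 0; x[4] = 14; x[5] = 8; x[6] = 6; x[7] = 16; x[8] = 22.
The sequence repeats with period 6.
So x[49] = x[1 + ((49-1) mod 6)] = x[1] = 16.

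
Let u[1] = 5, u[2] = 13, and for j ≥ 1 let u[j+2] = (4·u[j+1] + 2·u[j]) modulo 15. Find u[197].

u[1] = 5, u[2] = 13, u[3] = 2, u[4] = 4, u[5] = 5, u[6] = 13.
The sequence repeats with period 4.
So u[197] = u[1 + ((197-1) mod 4)] = u[1] = 5.

5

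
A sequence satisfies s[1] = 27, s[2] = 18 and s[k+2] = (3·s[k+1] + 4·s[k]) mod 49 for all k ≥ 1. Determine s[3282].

Listing terms: s[1] = 27, s[2] = 18, s[3] = 15, s[4] = 19, s[5] = 19, s[6] = 35, s[7] = 34, s[8] = 46, s[9] = 29, s[10] = 26, s[11] = 47, s[12] = 0, s[13] = 41, s[14] = 25, s[15] = 43, s[16] = 33, s[17] = 26, s[18] = 14, s[19] = 48, s[20] = 4, s[21] = 8, s[22] = 40, s[23] = 5, s[24] = 28, s[25] = 6, s[26] = 32, s[27] = 22, s[28] = 47, s[29] = 33, s[30] = 42, s[31] = 13, s[32] = 11, s[33] = 36, s[34] = 5, s[35] = 12, s[36] = 7, s[37] = 20, s[38] = 39, s[39] = 1, s[40] = 12, s[41] = 40, s[42] = 21, s[43] = 27, s[44] = 18.
Since (s[43], s[44]) = (s[1], s[2]) = (27, 18) (two consecutive terms determine the rest), the sequence is periodic with period 42.
(3282 - 1) mod 42 = 5, so s[3282] = s[6] = 35.

35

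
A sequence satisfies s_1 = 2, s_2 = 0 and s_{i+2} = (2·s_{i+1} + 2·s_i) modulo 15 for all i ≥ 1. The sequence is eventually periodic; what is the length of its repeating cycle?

24

Computing terms: s_1 = 2,  s_2 = 0,  s_3 = 4,  s_4 = 8,  s_5 = 9,  s_6 = 4,  s_7 = 11,  s_8 = 0,  s_9 = 7,  s_{10} = 14,  s_{11} = 12,  s_{12} = 7,  s_{13} = 8,  s_{14} = 0,  s_{15} = 1,  s_{16} = 2,  s_{17} = 6,  s_{18} = 1,  s_{19} = 14,  s_{20} = 0,  s_{21} = 13,  s_{22} = 11,  s_{23} = 3,  s_{24} = 13,  s_{25} = 2,  s_{26} = 0.
Since (s_{25}, s_{26}) = (s_1, s_2) = (2, 0) (two consecutive terms determine the rest), the sequence is periodic with period 24.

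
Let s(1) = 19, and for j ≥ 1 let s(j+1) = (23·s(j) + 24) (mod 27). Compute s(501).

s(1) = 19; s(2) = 2; s(3) = 16; s(4) = 14; s(5) = 22; s(6) = 17; s(7) = 10; s(8) = 11; s(9) = 7; s(10) = 23; s(11) = 13; s(12) = 26; s(13) = 1; s(14) = 20; s(15) = 25; s(16) = 5; s(17) = 4; s(18) = 8; s(19) = 19.
The sequence repeats with period 18.
(501 - 1) mod 18 = 14, so s(501) = s(15) = 25.

25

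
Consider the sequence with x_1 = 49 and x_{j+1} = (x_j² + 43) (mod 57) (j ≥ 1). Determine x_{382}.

50

Computing terms: x_1 = 49; x_2 = 50; x_3 = 35; x_4 = 14; x_5 = 11; x_6 = 50.
Since x_6 = x_2 = 50, the sequence is eventually periodic: after a pre-period of length 1 it cycles with period 4.
For j ≥ 2, x_j depends only on (j - 2) mod 4. (382 - 2) mod 4 = 0, so x_{382} = x_2 = 50.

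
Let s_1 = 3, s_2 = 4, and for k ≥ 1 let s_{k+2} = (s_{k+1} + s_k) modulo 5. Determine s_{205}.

3

Listing terms: s_1 = 3, s_2 = 4, s_3 = 2, s_4 = 1, s_5 = 3, s_6 = 4.
The sequence repeats with period 4.
So s_{205} = s_{1 + ((205-1) mod 4)} = s_1 = 3.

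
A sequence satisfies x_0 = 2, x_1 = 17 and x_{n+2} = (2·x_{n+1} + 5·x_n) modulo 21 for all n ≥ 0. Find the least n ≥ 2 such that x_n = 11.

x_0 = 2, x_1 = 17, x_2 = 2, x_3 = 5, x_4 = 20, x_5 = 2, x_6 = 20, x_7 = 8, x_8 = 11, x_9 = 20, x_{10} = 11, x_{11} = 17, x_{12} = 5, x_{13} = 11, x_{14} = 5, x_{15} = 2, x_{16} = 8, x_{17} = 5, x_{18} = 8, x_{19} = 20, x_{20} = 17, x_{21} = 8, x_{22} = 17, x_{23} = 11, x_{24} = 2, x_{25} = 17.
Since (x_{24}, x_{25}) = (x_0, x_1) = (2, 17) (two consecutive terms determine the rest), the sequence is periodic with period 24.
The value 11 first appears (with n ≥ 2) at x_8.

8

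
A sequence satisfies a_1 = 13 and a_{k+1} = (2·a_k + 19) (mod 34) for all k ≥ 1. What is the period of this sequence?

Listing terms: a_1 = 13, a_2 = 11, a_3 = 7, a_4 = 33, a_5 = 17, a_6 = 19, a_7 = 23, a_8 = 31, a_9 = 13.
Since a_9 = a_1 = 13, the sequence is periodic with period 8.

8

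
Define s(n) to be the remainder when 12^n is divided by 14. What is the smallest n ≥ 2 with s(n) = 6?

3

We have s(1) = 12,  s(2) = 4,  s(3) = 6,  s(4) = 2,  s(5) = 10,  s(6) = 8,  s(7) = 12.
Since s(7) = s(1) = 12, the sequence is periodic with period 6.
The value 6 first appears (with n ≥ 2) at s(3).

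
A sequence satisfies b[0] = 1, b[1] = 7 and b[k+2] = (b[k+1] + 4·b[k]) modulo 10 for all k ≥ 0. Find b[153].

We have b[0] = 1,  b[1] = 7,  b[2] = 1,  b[3] = 9,  b[4] = 3,  b[5] = 9,  b[6] = 1,  b[7] = 7.
The sequence repeats with period 6.
(153 - 0) mod 6 = 3, so b[153] = b[3] = 9.

9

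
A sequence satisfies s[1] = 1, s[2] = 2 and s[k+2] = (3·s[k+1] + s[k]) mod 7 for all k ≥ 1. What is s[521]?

6

Listing terms: s[1] = 1,  s[2] = 2,  s[3] = 0,  s[4] = 2,  s[5] = 6,  s[6] = 6,  s[7] = 3,  s[8] = 1,  s[9] = 6,  s[10] = 5,  s[11] = 0,  s[12] = 5,  s[13] = 1,  s[14] = 1,  s[15] = 4,  s[16] = 6,  s[17] = 1,  s[18] = 2.
The sequence repeats with period 16.
So s[521] = s[1 + ((521-1) mod 16)] = s[9] = 6.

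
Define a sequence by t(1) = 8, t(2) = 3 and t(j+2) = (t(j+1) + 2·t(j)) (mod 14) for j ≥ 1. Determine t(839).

7

Listing terms: t(1) = 8; t(2) = 3; t(3) = 5; t(4) = 11; t(5) = 7; t(6) = 1; t(7) = 1; t(8) = 3; t(9) = 5.
Since (t(8), t(9)) = (t(2), t(3)) = (3, 5) (two consecutive terms determine the rest), the sequence is eventually periodic: after a pre-period of length 1 it cycles with period 6.
For j ≥ 2, t(j) depends only on (j - 2) mod 6. (839 - 2) mod 6 = 3, so t(839) = t(5) = 7.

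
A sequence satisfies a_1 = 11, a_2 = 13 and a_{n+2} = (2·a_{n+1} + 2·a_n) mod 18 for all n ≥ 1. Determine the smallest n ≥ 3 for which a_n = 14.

We have a_1 = 11,  a_2 = 13,  a_3 = 12,  a_4 = 14,  a_5 = 16,  a_6 = 6,  a_7 = 8,  a_8 = 10,  a_9 = 0,  a_{10} = 2,  a_{11} = 4,  a_{12} = 12,  a_{13} = 14.
Since (a_{12}, a_{13}) = (a_3, a_4) = (12, 14) (two consecutive terms determine the rest), the sequence is eventually periodic: after a pre-period of length 2 it cycles with period 9.
The value 14 first appears (with n ≥ 3) at a_4.

4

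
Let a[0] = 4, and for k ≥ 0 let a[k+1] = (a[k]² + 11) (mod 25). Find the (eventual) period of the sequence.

3

Listing terms: a[0] = 4; a[1] = 2; a[2] = 15; a[3] = 11; a[4] = 7; a[5] = 10; a[6] = 11.
Since a[6] = a[3] = 11, the sequence is eventually periodic: after a pre-period of length 3 it cycles with period 3.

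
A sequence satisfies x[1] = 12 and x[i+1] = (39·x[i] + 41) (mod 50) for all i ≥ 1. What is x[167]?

Computing terms: x[1] = 12, x[2] = 9, x[3] = 42, x[4] = 29, x[5] = 22, x[6] = 49, x[7] = 2, x[8] = 19, x[9] = 32, x[10] = 39, x[11] = 12.
The sequence repeats with period 10.
(167 - 1) mod 10 = 6, so x[167] = x[7] = 2.

2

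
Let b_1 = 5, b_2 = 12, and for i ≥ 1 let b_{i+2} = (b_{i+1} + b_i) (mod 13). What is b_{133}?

9

Listing terms: b_1 = 5,  b_2 = 12,  b_3 = 4,  b_4 = 3,  b_5 = 7,  b_6 = 10,  b_7 = 4,  b_8 = 1,  b_9 = 5,  b_{10} = 6,  b_{11} = 11,  b_{12} = 4,  b_{13} = 2,  b_{14} = 6,  b_{15} = 8,  b_{16} = 1,  b_{17} = 9,  b_{18} = 10,  b_{19} = 6,  b_{20} = 3,  b_{21} = 9,  b_{22} = 12,  b_{23} = 8,  b_{24} = 7,  b_{25} = 2,  b_{26} = 9,  b_{27} = 11,  b_{28} = 7,  b_{29} = 5,  b_{30} = 12.
The sequence repeats with period 28.
So b_{133} = b_{1 + ((133-1) mod 28)} = b_{21} = 9.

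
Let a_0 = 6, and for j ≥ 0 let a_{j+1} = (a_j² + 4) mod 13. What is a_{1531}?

a_0 = 6,  a_1 = 1,  a_2 = 5,  a_3 = 3,  a_4 = 0,  a_5 = 4,  a_6 = 7,  a_7 = 1.
Since a_7 = a_1 = 1, the sequence is eventually periodic: after a pre-period of length 1 it cycles with period 6.
For j ≥ 1, a_j depends only on (j - 1) mod 6. (1531 - 1) mod 6 = 0, so a_{1531} = a_1 = 1.

1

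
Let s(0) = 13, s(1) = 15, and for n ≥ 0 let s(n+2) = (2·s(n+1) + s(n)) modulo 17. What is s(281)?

Computing terms: s(0) = 13, s(1) = 15, s(2) = 9, s(3) = 16, s(4) = 7, s(5) = 13, s(6) = 16, s(7) = 11, s(8) = 4, s(9) = 2, s(10) = 8, s(11) = 1, s(12) = 10, s(13) = 4, s(14) = 1, s(15) = 6, s(16) = 13, s(17) = 15.
Since (s(16), s(17)) = (s(0), s(1)) = (13, 15) (two consecutive terms determine the rest), the sequence is periodic with period 16.
(281 - 0) mod 16 = 9, so s(281) = s(9) = 2.

2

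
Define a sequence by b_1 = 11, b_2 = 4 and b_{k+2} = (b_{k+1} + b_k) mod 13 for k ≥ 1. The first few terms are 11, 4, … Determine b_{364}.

Listing terms: b_1 = 11, b_2 = 4, b_3 = 2, b_4 = 6, b_5 = 8, b_6 = 1, b_7 = 9, b_8 = 10, b_9 = 6, b_{10} = 3, b_{11} = 9, b_{12} = 12, b_{13} = 8, b_{14} = 7, b_{15} = 2, b_{16} = 9, b_{17} = 11, b_{18} = 7, b_{19} = 5, b_{20} = 12, b_{21} = 4, b_{22} = 3, b_{23} = 7, b_{24} = 10, b_{25} = 4, b_{26} = 1, b_{27} = 5, b_{28} = 6, b_{29} = 11, b_{30} = 4.
The sequence repeats with period 28.
So b_{364} = b_{1 + ((364-1) mod 28)} = b_{28} = 6.

6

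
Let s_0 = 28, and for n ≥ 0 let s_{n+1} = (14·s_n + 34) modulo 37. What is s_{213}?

We have s_0 = 28,  s_1 = 19,  s_2 = 4,  s_3 = 16,  s_4 = 36,  s_5 = 20,  s_6 = 18,  s_7 = 27,  s_8 = 5,  s_9 = 30,  s_{10} = 10,  s_{11} = 26,  s_{12} = 28.
Since s_{12} = s_0 = 28, the sequence is periodic with period 12.
So s_{213} = s_{0 + ((213-0) mod 12)} = s_9 = 30.

30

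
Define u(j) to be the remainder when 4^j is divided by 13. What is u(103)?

We have u(1) = 4; u(2) = 3; u(3) = 12; u(4) = 9; u(5) = 10; u(6) = 1; u(7) = 4.
Since u(7) = u(1) = 4, the sequence is periodic with period 6.
(103 - 1) mod 6 = 0, so u(103) = u(1) = 4.

4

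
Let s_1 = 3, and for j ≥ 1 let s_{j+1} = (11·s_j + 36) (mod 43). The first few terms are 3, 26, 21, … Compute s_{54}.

Listing terms: s_1 = 3, s_2 = 26, s_3 = 21, s_4 = 9, s_5 = 6, s_6 = 16, s_7 = 40, s_8 = 3.
The sequence repeats with period 7.
(54 - 1) mod 7 = 4, so s_{54} = s_5 = 6.

6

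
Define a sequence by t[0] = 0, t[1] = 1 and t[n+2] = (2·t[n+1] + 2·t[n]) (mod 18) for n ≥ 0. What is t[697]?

Listing terms: t[0] = 0, t[1] = 1, t[2] = 2, t[3] = 6, t[4] = 16, t[5] = 8, t[6] = 12, t[7] = 4, t[8] = 14, t[9] = 0, t[10] = 10, t[11] = 2, t[12] = 6.
Since (t[11], t[12]) = (t[2], t[3]) = (2, 6) (two consecutive terms determine the rest), the sequence is eventually periodic: after a pre-period of length 2 it cycles with period 9.
For n ≥ 2, t[n] depends only on (n - 2) mod 9. (697 - 2) mod 9 = 2, so t[697] = t[4] = 16.

16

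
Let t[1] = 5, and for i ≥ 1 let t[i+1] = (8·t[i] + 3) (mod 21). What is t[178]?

Listing terms: t[1] = 5,  t[2] = 1,  t[3] = 11,  t[4] = 7,  t[5] = 17,  t[6] = 13,  t[7] = 2,  t[8] = 19,  t[9] = 8,  t[10] = 4,  t[11] = 14,  t[12] = 10,  t[13] = 20,  t[14] = 16,  t[15] = 5.
The sequence repeats with period 14.
(178 - 1) mod 14 = 9, so t[178] = t[10] = 4.

4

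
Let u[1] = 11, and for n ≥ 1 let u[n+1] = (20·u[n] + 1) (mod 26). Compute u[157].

We have u[1] = 11; u[2] = 13; u[3] = 1; u[4] = 21; u[5] = 5; u[6] = 23; u[7] = 19; u[8] = 17; u[9] = 3; u[10] = 9; u[11] = 25; u[12] = 7; u[13] = 11.
The sequence repeats with period 12.
(157 - 1) mod 12 = 0, so u[157] = u[1] = 11.

11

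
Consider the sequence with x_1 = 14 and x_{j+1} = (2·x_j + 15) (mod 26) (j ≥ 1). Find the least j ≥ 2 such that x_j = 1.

13

x_1 = 14; x_2 = 17; x_3 = 23; x_4 = 9; x_5 = 7; x_6 = 3; x_7 = 21; x_8 = 5; x_9 = 25; x_{10} = 13; x_{11} = 15; x_{12} = 19; x_{13} = 1; x_{14} = 17.
Since x_{14} = x_2 = 17, the sequence is eventually periodic: after a pre-period of length 1 it cycles with period 12.
The value 1 first appears (with j ≥ 2) at x_{13}.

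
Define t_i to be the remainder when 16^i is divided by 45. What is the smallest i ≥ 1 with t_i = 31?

2

Computing terms: t_0 = 1, t_1 = 16, t_2 = 31, t_3 = 1.
The sequence repeats with period 3.
The value 31 first appears (with i ≥ 1) at t_2.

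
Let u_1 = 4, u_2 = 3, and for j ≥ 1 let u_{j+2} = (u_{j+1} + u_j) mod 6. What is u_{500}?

1

We have u_1 = 4,  u_2 = 3,  u_3 = 1,  u_4 = 4,  u_5 = 5,  u_6 = 3,  u_7 = 2,  u_8 = 5,  u_9 = 1,  u_{10} = 0,  u_{11} = 1,  u_{12} = 1,  u_{13} = 2,  u_{14} = 3,  u_{15} = 5,  u_{16} = 2,  u_{17} = 1,  u_{18} = 3,  u_{19} = 4,  u_{20} = 1,  u_{21} = 5,  u_{22} = 0,  u_{23} = 5,  u_{24} = 5,  u_{25} = 4,  u_{26} = 3.
The sequence repeats with period 24.
(500 - 1) mod 24 = 19, so u_{500} = u_{20} = 1.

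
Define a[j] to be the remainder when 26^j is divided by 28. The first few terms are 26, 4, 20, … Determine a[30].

8

a[1] = 26, a[2] = 4, a[3] = 20, a[4] = 16, a[5] = 24, a[6] = 8, a[7] = 12, a[8] = 4.
Since a[8] = a[2] = 4, the sequence is eventually periodic: after a pre-period of length 1 it cycles with period 6.
For j ≥ 2, a[j] depends only on (j - 2) mod 6. (30 - 2) mod 6 = 4, so a[30] = a[6] = 8.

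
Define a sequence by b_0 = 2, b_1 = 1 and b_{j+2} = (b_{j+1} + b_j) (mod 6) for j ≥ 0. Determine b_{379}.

1

Computing terms: b_0 = 2, b_1 = 1, b_2 = 3, b_3 = 4, b_4 = 1, b_5 = 5, b_6 = 0, b_7 = 5, b_8 = 5, b_9 = 4, b_{10} = 3, b_{11} = 1, b_{12} = 4, b_{13} = 5, b_{14} = 3, b_{15} = 2, b_{16} = 5, b_{17} = 1, b_{18} = 0, b_{19} = 1, b_{20} = 1, b_{21} = 2, b_{22} = 3, b_{23} = 5, b_{24} = 2, b_{25} = 1.
The sequence repeats with period 24.
So b_{379} = b_{0 + ((379-0) mod 24)} = b_{19} = 1.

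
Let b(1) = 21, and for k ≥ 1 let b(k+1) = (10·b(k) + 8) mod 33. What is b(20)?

20

b(1) = 21; b(2) = 20; b(3) = 10; b(4) = 9; b(5) = 32; b(6) = 31; b(7) = 21.
The sequence repeats with period 6.
So b(20) = b(1 + ((20-1) mod 6)) = b(2) = 20.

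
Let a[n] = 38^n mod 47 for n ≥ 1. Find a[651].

33

Listing terms: a[1] = 38, a[2] = 34, a[3] = 23, a[4] = 28, a[5] = 30, a[6] = 12, a[7] = 33, a[8] = 32, a[9] = 41, a[10] = 7, a[11] = 31, a[12] = 3, a[13] = 20, a[14] = 8, a[15] = 22, a[16] = 37, a[17] = 43, a[18] = 36, a[19] = 5, a[20] = 2, a[21] = 29, a[22] = 21, a[23] = 46, a[24] = 9, a[25] = 13, a[26] = 24, a[27] = 19, a[28] = 17, a[29] = 35, a[30] = 14, a[31] = 15, a[32] = 6, a[33] = 40, a[34] = 16, a[35] = 44, a[36] = 27, a[37] = 39, a[38] = 25, a[39] = 10, a[40] = 4, a[41] = 11, a[42] = 42, a[43] = 45, a[44] = 18, a[45] = 26, a[46] = 1, a[47] = 38.
The sequence repeats with period 46.
(651 - 1) mod 46 = 6, so a[651] = a[7] = 33.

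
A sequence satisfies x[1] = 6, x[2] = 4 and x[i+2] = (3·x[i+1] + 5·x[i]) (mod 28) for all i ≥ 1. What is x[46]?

6

Computing terms: x[1] = 6; x[2] = 4; x[3] = 14; x[4] = 6; x[5] = 4.
Since (x[4], x[5]) = (x[1], x[2]) = (6, 4) (two consecutive terms determine the rest), the sequence is periodic with period 3.
(46 - 1) mod 3 = 0, so x[46] = x[1] = 6.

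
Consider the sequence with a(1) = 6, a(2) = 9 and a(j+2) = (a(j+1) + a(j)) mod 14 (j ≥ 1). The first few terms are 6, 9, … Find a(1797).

We have a(1) = 6; a(2) = 9; a(3) = 1; a(4) = 10; a(5) = 11; a(6) = 7; a(7) = 4; a(8) = 11; a(9) = 1; a(10) = 12; a(11) = 13; a(12) = 11; a(13) = 10; a(14) = 7; a(15) = 3; a(16) = 10; a(17) = 13; a(18) = 9; a(19) = 8; a(20) = 3; a(21) = 11; a(22) = 0; a(23) = 11; a(24) = 11; a(25) = 8; a(26) = 5; a(27) = 13; a(28) = 4; a(29) = 3; a(30) = 7; a(31) = 10; a(32) = 3; a(33) = 13; a(34) = 2; a(35) = 1; a(36) = 3; a(37) = 4; a(38) = 7; a(39) = 11; a(40) = 4; a(41) = 1; a(42) = 5; a(43) = 6; a(44) = 11; a(45) = 3; a(46) = 0; a(47) = 3; a(48) = 3; a(49) = 6; a(50) = 9.
The sequence repeats with period 48.
So a(1797) = a(1 + ((1797-1) mod 48)) = a(21) = 11.

11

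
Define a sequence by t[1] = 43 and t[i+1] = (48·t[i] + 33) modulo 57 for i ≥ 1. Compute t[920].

Computing terms: t[1] = 43; t[2] = 45; t[3] = 27; t[4] = 18; t[5] = 42; t[6] = 54; t[7] = 3; t[8] = 6; t[9] = 36; t[10] = 51; t[11] = 30; t[12] = 48; t[13] = 0; t[14] = 33; t[15] = 21; t[16] = 15; t[17] = 12; t[18] = 39; t[19] = 24; t[20] = 45.
Since t[20] = t[2] = 45, the sequence is eventually periodic: after a pre-period of length 1 it cycles with period 18.
For i ≥ 2, t[i] depends only on (i - 2) mod 18. (920 - 2) mod 18 = 0, so t[920] = t[2] = 45.

45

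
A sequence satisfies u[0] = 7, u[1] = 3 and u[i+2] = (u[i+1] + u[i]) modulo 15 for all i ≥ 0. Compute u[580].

2

We have u[0] = 7,  u[1] = 3,  u[2] = 10,  u[3] = 13,  u[4] = 8,  u[5] = 6,  u[6] = 14,  u[7] = 5,  u[8] = 4,  u[9] = 9,  u[10] = 13,  u[11] = 7,  u[12] = 5,  u[13] = 12,  u[14] = 2,  u[15] = 14,  u[16] = 1,  u[17] = 0,  u[18] = 1,  u[19] = 1,  u[20] = 2,  u[21] = 3,  u[22] = 5,  u[23] = 8,  u[24] = 13,  u[25] = 6,  u[26] = 4,  u[27] = 10,  u[28] = 14,  u[29] = 9,  u[30] = 8,  u[31] = 2,  u[32] = 10,  u[33] = 12,  u[34] = 7,  u[35] = 4,  u[36] = 11,  u[37] = 0,  u[38] = 11,  u[39] = 11,  u[40] = 7,  u[41] = 3.
Since (u[40], u[41]) = (u[0], u[1]) = (7, 3) (two consecutive terms determine the rest), the sequence is periodic with period 40.
So u[580] = u[0 + ((580-0) mod 40)] = u[20] = 2.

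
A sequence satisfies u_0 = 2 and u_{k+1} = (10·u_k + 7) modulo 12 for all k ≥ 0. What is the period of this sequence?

3

Listing terms: u_0 = 2, u_1 = 3, u_2 = 1, u_3 = 5, u_4 = 9, u_5 = 1.
Since u_5 = u_2 = 1, the sequence is eventually periodic: after a pre-period of length 2 it cycles with period 3.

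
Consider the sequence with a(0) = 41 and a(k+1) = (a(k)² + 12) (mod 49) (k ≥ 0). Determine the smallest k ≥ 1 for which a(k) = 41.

a(0) = 41, a(1) = 27, a(2) = 6, a(3) = 48, a(4) = 13, a(5) = 34, a(6) = 41.
The sequence repeats with period 6.
The value 41 next appears (with k ≥ 1) at a(6).

6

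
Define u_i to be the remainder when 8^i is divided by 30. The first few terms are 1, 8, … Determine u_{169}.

8

Computing terms: u_0 = 1, u_1 = 8, u_2 = 4, u_3 = 2, u_4 = 16, u_5 = 8.
Since u_5 = u_1 = 8, the sequence is eventually periodic: after a pre-period of length 1 it cycles with period 4.
For i ≥ 1, u_i depends only on (i - 1) mod 4. (169 - 1) mod 4 = 0, so u_{169} = u_1 = 8.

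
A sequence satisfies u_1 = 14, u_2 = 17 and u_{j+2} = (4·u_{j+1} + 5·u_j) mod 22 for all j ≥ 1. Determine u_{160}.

u_1 = 14,  u_2 = 17,  u_3 = 6,  u_4 = 21,  u_5 = 4,  u_6 = 11,  u_7 = 20,  u_8 = 3,  u_9 = 2,  u_{10} = 1,  u_{11} = 14,  u_{12} = 17.
Since (u_{11}, u_{12}) = (u_1, u_2) = (14, 17) (two consecutive terms determine the rest), the sequence is periodic with period 10.
So u_{160} = u_{1 + ((160-1) mod 10)} = u_{10} = 1.

1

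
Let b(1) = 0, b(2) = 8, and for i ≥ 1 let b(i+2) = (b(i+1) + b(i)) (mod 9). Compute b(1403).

Computing terms: b(1) = 0,  b(2) = 8,  b(3) = 8,  b(4) = 7,  b(5) = 6,  b(6) = 4,  b(7) = 1,  b(8) = 5,  b(9) = 6,  b(10) = 2,  b(11) = 8,  b(12) = 1,  b(13) = 0,  b(14) = 1,  b(15) = 1,  b(16) = 2,  b(17) = 3,  b(18) = 5,  b(19) = 8,  b(20) = 4,  b(21) = 3,  b(22) = 7,  b(23) = 1,  b(24) = 8,  b(25) = 0,  b(26) = 8.
Since (b(25), b(26)) = (b(1), b(2)) = (0, 8) (two consecutive terms determine the rest), the sequence is periodic with period 24.
(1403 - 1) mod 24 = 10, so b(1403) = b(11) = 8.

8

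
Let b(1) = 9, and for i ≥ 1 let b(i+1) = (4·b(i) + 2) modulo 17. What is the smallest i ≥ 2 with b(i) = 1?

3

b(1) = 9,  b(2) = 4,  b(3) = 1,  b(4) = 6,  b(5) = 9.
The sequence repeats with period 4.
The value 1 first appears (with i ≥ 2) at b(3).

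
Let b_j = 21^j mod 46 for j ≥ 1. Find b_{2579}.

37

Computing terms: b_1 = 21, b_2 = 27, b_3 = 15, b_4 = 39, b_5 = 37, b_6 = 41, b_7 = 33, b_8 = 3, b_9 = 17, b_{10} = 35, b_{11} = 45, b_{12} = 25, b_{13} = 19, b_{14} = 31, b_{15} = 7, b_{16} = 9, b_{17} = 5, b_{18} = 13, b_{19} = 43, b_{20} = 29, b_{21} = 11, b_{22} = 1, b_{23} = 21.
Since b_{23} = b_1 = 21, the sequence is periodic with period 22.
(2579 - 1) mod 22 = 4, so b_{2579} = b_5 = 37.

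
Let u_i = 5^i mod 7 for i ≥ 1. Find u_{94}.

2

Computing terms: u_1 = 5,  u_2 = 4,  u_3 = 6,  u_4 = 2,  u_5 = 3,  u_6 = 1,  u_7 = 5.
Since u_7 = u_1 = 5, the sequence is periodic with period 6.
(94 - 1) mod 6 = 3, so u_{94} = u_4 = 2.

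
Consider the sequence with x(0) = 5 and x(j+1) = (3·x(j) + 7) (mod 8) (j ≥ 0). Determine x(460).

5

We have x(0) = 5; x(1) = 6; x(2) = 1; x(3) = 2; x(4) = 5.
The sequence repeats with period 4.
So x(460) = x(0 + ((460-0) mod 4)) = x(0) = 5.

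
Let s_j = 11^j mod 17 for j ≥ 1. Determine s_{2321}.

Computing terms: s_1 = 11, s_2 = 2, s_3 = 5, s_4 = 4, s_5 = 10, s_6 = 8, s_7 = 3, s_8 = 16, s_9 = 6, s_{10} = 15, s_{11} = 12, s_{12} = 13, s_{13} = 7, s_{14} = 9, s_{15} = 14, s_{16} = 1, s_{17} = 11.
The sequence repeats with period 16.
So s_{2321} = s_{1 + ((2321-1) mod 16)} = s_1 = 11.

11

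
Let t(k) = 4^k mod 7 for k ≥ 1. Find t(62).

t(1) = 4, t(2) = 2, t(3) = 1, t(4) = 4.
The sequence repeats with period 3.
So t(62) = t(1 + ((62-1) mod 3)) = t(2) = 2.

2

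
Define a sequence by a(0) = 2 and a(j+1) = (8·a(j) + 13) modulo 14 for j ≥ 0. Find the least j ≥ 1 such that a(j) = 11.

We have a(0) = 2, a(1) = 1, a(2) = 7, a(3) = 13, a(4) = 5, a(5) = 11, a(6) = 3, a(7) = 9, a(8) = 1.
Since a(8) = a(1) = 1, the sequence is eventually periodic: after a pre-period of length 1 it cycles with period 7.
The value 11 first appears (with j ≥ 1) at a(5).

5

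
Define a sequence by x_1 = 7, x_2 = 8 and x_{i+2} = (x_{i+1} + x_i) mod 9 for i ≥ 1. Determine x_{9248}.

7

Listing terms: x_1 = 7,  x_2 = 8,  x_3 = 6,  x_4 = 5,  x_5 = 2,  x_6 = 7,  x_7 = 0,  x_8 = 7,  x_9 = 7,  x_{10} = 5,  x_{11} = 3,  x_{12} = 8,  x_{13} = 2,  x_{14} = 1,  x_{15} = 3,  x_{16} = 4,  x_{17} = 7,  x_{18} = 2,  x_{19} = 0,  x_{20} = 2,  x_{21} = 2,  x_{22} = 4,  x_{23} = 6,  x_{24} = 1,  x_{25} = 7,  x_{26} = 8.
The sequence repeats with period 24.
(9248 - 1) mod 24 = 7, so x_{9248} = x_8 = 7.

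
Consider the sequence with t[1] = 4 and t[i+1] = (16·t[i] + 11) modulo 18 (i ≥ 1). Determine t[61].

7

t[1] = 4, t[2] = 3, t[3] = 5, t[4] = 1, t[5] = 9, t[6] = 11, t[7] = 7, t[8] = 15, t[9] = 17, t[10] = 13, t[11] = 3.
Since t[11] = t[2] = 3, the sequence is eventually periodic: after a pre-period of length 1 it cycles with period 9.
For i ≥ 2, t[i] depends only on (i - 2) mod 9. (61 - 2) mod 9 = 5, so t[61] = t[7] = 7.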